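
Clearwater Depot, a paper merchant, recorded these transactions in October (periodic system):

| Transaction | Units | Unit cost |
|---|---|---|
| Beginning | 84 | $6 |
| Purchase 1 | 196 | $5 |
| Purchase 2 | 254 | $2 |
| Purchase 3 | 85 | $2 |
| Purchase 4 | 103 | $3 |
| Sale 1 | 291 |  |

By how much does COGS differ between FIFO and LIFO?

$821

FIFO COGS: 84 @ $6 + 196 @ $5 + 11 @ $2 = $1,506
LIFO COGS: 103 @ $3 + 85 @ $2 + 103 @ $2 = $685
Difference = |$1,506 − $685| = $821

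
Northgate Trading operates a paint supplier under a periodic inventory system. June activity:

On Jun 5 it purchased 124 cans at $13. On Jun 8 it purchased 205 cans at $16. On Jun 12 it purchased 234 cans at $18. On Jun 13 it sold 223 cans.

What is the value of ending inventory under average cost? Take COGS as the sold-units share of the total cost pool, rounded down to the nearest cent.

Jun 13, sell 223: 223/563 × $9,104.00 → $3,606.02
Ending inventory (cost pool remaining) = $5,497.98
Check: goods available $9,104.00 = COGS $3,606.02 + ending $5,497.98

Ending inventory = $5,497.98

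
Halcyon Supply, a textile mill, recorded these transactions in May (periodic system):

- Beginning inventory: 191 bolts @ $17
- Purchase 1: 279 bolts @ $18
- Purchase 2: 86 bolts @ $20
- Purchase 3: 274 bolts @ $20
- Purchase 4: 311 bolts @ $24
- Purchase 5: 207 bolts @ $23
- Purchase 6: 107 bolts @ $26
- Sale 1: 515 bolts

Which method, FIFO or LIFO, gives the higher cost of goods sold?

LIFO

FIFO COGS: 191 @ $17 + 279 @ $18 + 45 @ $20 = $9,169
LIFO COGS: 107 @ $26 + 207 @ $23 + 201 @ $24 = $12,367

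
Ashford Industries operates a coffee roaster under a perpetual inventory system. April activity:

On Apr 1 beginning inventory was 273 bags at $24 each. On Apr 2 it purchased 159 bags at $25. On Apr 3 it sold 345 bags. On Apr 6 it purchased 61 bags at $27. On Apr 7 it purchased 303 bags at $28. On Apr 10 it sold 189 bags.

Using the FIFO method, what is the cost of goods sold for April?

Apr 3, 345 sold [FIFO — oldest first]: 273 @ $24 + 72 @ $25 = $8,352
Apr 10, 189 sold [FIFO — oldest first]: 87 @ $25 + 61 @ $27 + 41 @ $28 = $4,970
Total COGS = $8,352 + $4,970 = $13,322
Ending inventory: 262 @ $28 = $7,336

COGS = $13,322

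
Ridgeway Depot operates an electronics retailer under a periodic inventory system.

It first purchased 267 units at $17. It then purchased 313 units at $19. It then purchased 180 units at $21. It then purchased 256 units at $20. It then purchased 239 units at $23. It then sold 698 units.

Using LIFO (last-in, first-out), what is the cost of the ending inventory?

Sale 1 (698) [LIFO — newest first]: 239 @ $23 + 256 @ $20 + 180 @ $21 + 23 @ $19 = $14,834
Ending inventory: 267 @ $17 + 290 @ $19 = $10,049

Ending inventory = $10,049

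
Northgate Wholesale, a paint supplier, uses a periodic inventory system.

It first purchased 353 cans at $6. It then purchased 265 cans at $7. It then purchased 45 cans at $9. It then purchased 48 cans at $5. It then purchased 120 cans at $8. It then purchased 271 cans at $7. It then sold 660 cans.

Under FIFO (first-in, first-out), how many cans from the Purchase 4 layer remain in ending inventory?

Sale 1 (660) [FIFO — oldest first]: 353 @ $6 + 265 @ $7 + 42 @ $9 = $4,351
Ending inventory: 3 @ $9 + 48 @ $5 + 120 @ $8 + 271 @ $7 = $3,124
Check: goods available $7,475 = COGS $4,351 + ending $3,124

48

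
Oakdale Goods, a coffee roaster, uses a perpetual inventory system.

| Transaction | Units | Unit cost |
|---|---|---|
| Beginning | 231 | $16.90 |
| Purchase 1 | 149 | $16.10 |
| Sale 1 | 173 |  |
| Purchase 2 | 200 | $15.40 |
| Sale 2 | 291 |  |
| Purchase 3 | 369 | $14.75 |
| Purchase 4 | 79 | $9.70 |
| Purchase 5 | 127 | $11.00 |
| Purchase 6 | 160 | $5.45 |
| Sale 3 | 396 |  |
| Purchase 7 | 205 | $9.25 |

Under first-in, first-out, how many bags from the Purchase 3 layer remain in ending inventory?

Sale 1 (173) [FIFO — oldest first]: 173 @ $16.90 = $2,923.70
Sale 2 (291) [FIFO — oldest first]: 58 @ $16.90 + 149 @ $16.10 + 84 @ $15.40 = $4,672.70
Sale 3 (396) [FIFO — oldest first]: 116 @ $15.40 + 280 @ $14.75 = $5,916.40
Total COGS = $2,923.70 + $4,672.70 + $5,916.40 = $13,512.80
Ending inventory: 89 @ $14.75 + 79 @ $9.70 + 127 @ $11.00 + 160 @ $5.45 + 205 @ $9.25 = $6,244.30

89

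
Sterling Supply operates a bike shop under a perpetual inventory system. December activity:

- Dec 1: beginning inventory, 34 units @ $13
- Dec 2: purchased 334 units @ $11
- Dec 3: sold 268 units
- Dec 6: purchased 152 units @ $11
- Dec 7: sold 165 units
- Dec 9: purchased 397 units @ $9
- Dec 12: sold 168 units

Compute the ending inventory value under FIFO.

Ending inventory = $2,844

Dec 3, 268 sold [FIFO — oldest first]: 34 @ $13 + 234 @ $11 = $3,016
Dec 7, 165 sold [FIFO — oldest first]: 100 @ $11 + 65 @ $11 = $1,815
Dec 12, 168 sold [FIFO — oldest first]: 87 @ $11 + 81 @ $9 = $1,686
Total COGS = $3,016 + $1,815 + $1,686 = $6,517
Ending inventory: 316 @ $9 = $2,844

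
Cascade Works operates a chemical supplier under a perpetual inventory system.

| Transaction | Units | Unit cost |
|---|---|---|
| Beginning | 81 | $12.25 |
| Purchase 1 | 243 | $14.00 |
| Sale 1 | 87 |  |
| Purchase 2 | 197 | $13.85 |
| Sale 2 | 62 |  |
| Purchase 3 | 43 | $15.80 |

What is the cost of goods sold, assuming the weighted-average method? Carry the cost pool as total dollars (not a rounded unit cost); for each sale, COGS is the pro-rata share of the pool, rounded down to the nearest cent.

COGS = $2,028.89

After Beginning: 81 on hand, pool $992.25 (≈ $12.2500 each)
After Purchase 1: 324 on hand, pool $4,394.25 (≈ $13.5625 each)
Sale 1, sell 87: 87/324 × $4,394.25 → $1,179.93
After Purchase 2: 434 on hand, pool $5,942.77 (≈ $13.6930 each)
Sale 2, sell 62: 62/434 × $5,942.77 → $848.96
After Purchase 3: 415 on hand, pool $5,773.21 (≈ $13.9113 each)
Total COGS = $1,179.93 + $848.96 = $2,028.89
Ending inventory (cost pool remaining) = $5,773.21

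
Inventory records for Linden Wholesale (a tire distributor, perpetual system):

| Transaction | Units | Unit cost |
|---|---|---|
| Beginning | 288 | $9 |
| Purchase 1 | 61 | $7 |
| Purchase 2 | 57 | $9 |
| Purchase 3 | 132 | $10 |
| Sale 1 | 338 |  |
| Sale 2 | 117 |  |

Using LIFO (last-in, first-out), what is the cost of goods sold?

COGS = $4,105

Sale 1 (338) [LIFO — newest first]: 132 @ $10 + 57 @ $9 + 61 @ $7 + 88 @ $9 = $3,052
Sale 2 (117) [LIFO — newest first]: 117 @ $9 = $1,053
Total COGS = $3,052 + $1,053 = $4,105
Ending inventory: 83 @ $9 = $747
Check: goods available $4,852 = COGS $4,105 + ending $747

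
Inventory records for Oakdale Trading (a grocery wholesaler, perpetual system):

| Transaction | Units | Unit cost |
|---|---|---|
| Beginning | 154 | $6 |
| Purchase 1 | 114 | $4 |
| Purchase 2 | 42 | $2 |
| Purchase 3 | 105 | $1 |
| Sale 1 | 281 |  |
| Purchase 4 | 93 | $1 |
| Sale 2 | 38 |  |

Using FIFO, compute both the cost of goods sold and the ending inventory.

Sale 1 (281) [FIFO — oldest first]: 154 @ $6 + 114 @ $4 + 13 @ $2 = $1,406
Sale 2 (38) [FIFO — oldest first]: 29 @ $2 + 9 @ $1 = $67
Total COGS = $1,406 + $67 = $1,473
Ending inventory: 96 @ $1 + 93 @ $1 = $189

COGS = $1,473; ending inventory = $189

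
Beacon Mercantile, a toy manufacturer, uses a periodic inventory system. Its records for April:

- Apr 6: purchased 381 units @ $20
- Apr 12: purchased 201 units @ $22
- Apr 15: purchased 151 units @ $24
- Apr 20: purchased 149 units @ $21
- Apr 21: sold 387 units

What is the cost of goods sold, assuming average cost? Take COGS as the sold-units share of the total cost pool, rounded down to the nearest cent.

Apr 21, sell 387: 387/882 × $18,795.00 → $8,246.78
Ending inventory (cost pool remaining) = $10,548.22
Check: goods available $18,795.00 = COGS $8,246.78 + ending $10,548.22

COGS = $8,246.78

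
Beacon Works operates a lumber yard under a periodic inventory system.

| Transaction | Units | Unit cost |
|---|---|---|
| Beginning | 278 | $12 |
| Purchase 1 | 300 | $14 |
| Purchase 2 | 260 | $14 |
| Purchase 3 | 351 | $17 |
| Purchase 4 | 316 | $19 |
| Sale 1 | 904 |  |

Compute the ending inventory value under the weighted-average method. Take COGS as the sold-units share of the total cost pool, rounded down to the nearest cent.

Sale 1, sell 904: 904/1505 × $23,147.00 → $13,903.58
Ending inventory (cost pool remaining) = $9,243.42

Ending inventory = $9,243.42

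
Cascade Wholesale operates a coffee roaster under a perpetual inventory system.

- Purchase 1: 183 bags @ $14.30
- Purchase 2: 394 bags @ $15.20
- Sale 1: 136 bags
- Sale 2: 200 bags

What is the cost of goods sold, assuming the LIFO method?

Sale 1 (136) [LIFO — newest first]: 136 @ $15.20 = $2,067.20
Sale 2 (200) [LIFO — newest first]: 200 @ $15.20 = $3,040.00
Total COGS = $2,067.20 + $3,040.00 = $5,107.20
Ending inventory: 183 @ $14.30 + 58 @ $15.20 = $3,498.50

COGS = $5,107.20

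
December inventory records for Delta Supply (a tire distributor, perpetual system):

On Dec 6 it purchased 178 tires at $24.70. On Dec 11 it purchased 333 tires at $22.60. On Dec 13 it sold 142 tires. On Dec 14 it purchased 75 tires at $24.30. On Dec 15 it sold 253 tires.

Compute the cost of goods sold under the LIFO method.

Dec 13, 142 sold [LIFO — newest first]: 142 @ $22.60 = $3,209.20
Dec 15, 253 sold [LIFO — newest first]: 75 @ $24.30 + 178 @ $22.60 = $5,845.30
Total COGS = $3,209.20 + $5,845.30 = $9,054.50
Ending inventory: 178 @ $24.70 + 13 @ $22.60 = $4,690.40

COGS = $9,054.50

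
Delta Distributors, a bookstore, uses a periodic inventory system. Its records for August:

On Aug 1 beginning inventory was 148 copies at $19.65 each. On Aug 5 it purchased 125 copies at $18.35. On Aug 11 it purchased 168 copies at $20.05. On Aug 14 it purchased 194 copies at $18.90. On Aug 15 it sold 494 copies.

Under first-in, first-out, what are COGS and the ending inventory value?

Aug 15, 494 sold [FIFO — oldest first]: 148 @ $19.65 + 125 @ $18.35 + 168 @ $20.05 + 53 @ $18.90 = $9,572.05
Ending inventory: 141 @ $18.90 = $2,664.90
Check: goods available $12,236.95 = COGS $9,572.05 + ending $2,664.90

COGS = $9,572.05; ending inventory = $2,664.90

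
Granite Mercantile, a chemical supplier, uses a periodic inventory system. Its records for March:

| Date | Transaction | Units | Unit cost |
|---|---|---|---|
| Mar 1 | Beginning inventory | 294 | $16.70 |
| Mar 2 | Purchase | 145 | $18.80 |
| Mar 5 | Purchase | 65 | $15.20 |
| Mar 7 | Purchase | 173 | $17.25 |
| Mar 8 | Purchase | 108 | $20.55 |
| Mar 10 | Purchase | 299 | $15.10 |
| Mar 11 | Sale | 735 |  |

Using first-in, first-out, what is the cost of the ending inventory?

Ending inventory = $5,542.40

Mar 11, 735 sold [FIFO — oldest first]: 294 @ $16.70 + 145 @ $18.80 + 65 @ $15.20 + 173 @ $17.25 + 58 @ $20.55 = $12,799.95
Ending inventory: 50 @ $20.55 + 299 @ $15.10 = $5,542.40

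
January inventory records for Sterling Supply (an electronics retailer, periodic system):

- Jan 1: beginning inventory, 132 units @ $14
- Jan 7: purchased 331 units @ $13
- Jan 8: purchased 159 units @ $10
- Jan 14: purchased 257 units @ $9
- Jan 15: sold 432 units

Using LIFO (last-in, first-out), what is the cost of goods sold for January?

Jan 15, 432 sold [LIFO — newest first]: 257 @ $9 + 159 @ $10 + 16 @ $13 = $4,111
Ending inventory: 132 @ $14 + 315 @ $13 = $5,943

COGS = $4,111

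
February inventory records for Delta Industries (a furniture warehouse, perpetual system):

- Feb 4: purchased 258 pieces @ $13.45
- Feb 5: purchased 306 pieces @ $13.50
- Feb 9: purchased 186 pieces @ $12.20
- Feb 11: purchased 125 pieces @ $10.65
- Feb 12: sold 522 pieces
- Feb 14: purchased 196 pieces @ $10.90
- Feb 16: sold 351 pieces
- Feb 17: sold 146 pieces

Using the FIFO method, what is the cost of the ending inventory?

Ending inventory = $566.80

Feb 12, 522 sold [FIFO — oldest first]: 258 @ $13.45 + 264 @ $13.50 = $7,034.10
Feb 16, 351 sold [FIFO — oldest first]: 42 @ $13.50 + 186 @ $12.20 + 123 @ $10.65 = $4,146.15
Feb 17, 146 sold [FIFO — oldest first]: 2 @ $10.65 + 144 @ $10.90 = $1,590.90
Total COGS = $7,034.10 + $4,146.15 + $1,590.90 = $12,771.15
Ending inventory: 52 @ $10.90 = $566.80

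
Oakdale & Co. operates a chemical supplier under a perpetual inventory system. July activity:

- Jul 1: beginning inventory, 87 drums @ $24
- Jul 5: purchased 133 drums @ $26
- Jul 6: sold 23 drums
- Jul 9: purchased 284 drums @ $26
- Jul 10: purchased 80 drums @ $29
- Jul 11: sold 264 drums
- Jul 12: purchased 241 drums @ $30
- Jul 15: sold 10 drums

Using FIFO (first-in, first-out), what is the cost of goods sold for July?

COGS = $7,548

Jul 6, 23 sold [FIFO — oldest first]: 23 @ $24 = $552
Jul 11, 264 sold [FIFO — oldest first]: 64 @ $24 + 133 @ $26 + 67 @ $26 = $6,736
Jul 15, 10 sold [FIFO — oldest first]: 10 @ $26 = $260
Total COGS = $552 + $6,736 + $260 = $7,548
Ending inventory: 207 @ $26 + 80 @ $29 + 241 @ $30 = $14,932
Check: goods available $22,480 = COGS $7,548 + ending $14,932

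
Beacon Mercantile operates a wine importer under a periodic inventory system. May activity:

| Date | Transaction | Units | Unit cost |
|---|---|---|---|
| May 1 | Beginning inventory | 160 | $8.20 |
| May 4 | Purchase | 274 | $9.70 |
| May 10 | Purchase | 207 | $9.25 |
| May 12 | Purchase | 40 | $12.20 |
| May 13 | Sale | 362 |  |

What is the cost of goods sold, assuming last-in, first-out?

May 13, 362 sold [LIFO — newest first]: 40 @ $12.20 + 207 @ $9.25 + 115 @ $9.70 = $3,518.25
Ending inventory: 160 @ $8.20 + 159 @ $9.70 = $2,854.30
Check: goods available $6,372.55 = COGS $3,518.25 + ending $2,854.30

COGS = $3,518.25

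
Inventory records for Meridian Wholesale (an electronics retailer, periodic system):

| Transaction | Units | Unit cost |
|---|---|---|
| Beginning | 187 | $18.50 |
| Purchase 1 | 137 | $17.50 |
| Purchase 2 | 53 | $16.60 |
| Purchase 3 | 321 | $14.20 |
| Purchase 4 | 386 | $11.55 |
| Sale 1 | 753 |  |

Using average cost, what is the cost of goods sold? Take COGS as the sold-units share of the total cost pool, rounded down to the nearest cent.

COGS = $10,943.02

Sale 1, sell 753: 753/1084 × $15,753.30 → $10,943.02
Ending inventory (cost pool remaining) = $4,810.28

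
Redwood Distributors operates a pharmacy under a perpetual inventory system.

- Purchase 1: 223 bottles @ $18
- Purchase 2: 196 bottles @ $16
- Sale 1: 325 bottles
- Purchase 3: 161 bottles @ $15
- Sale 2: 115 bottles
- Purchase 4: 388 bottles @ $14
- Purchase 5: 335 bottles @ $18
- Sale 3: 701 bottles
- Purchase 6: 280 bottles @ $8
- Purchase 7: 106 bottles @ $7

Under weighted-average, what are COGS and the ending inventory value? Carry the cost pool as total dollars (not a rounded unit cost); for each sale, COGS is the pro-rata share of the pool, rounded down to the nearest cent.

COGS = $18,461.17; ending inventory = $5,547.83

After Purchase 1: 223 on hand, pool $4,014.00 (≈ $18.0000 each)
After Purchase 2: 419 on hand, pool $7,150.00 (≈ $17.0644 each)
Sale 1, sell 325: 325/419 × $7,150.00 → $5,545.94
After Purchase 3: 255 on hand, pool $4,019.06 (≈ $15.7610 each)
Sale 2, sell 115: 115/255 × $4,019.06 → $1,812.51
After Purchase 4: 528 on hand, pool $7,638.55 (≈ $14.4670 each)
After Purchase 5: 863 on hand, pool $13,668.55 (≈ $15.8384 each)
Sale 3, sell 701: 701/863 × $13,668.55 → $11,102.72
After Purchase 6: 442 on hand, pool $4,805.83 (≈ $10.8729 each)
After Purchase 7: 548 on hand, pool $5,547.83 (≈ $10.1238 each)
Total COGS = $5,545.94 + $1,812.51 + $11,102.72 = $18,461.17
Ending inventory (cost pool remaining) = $5,547.83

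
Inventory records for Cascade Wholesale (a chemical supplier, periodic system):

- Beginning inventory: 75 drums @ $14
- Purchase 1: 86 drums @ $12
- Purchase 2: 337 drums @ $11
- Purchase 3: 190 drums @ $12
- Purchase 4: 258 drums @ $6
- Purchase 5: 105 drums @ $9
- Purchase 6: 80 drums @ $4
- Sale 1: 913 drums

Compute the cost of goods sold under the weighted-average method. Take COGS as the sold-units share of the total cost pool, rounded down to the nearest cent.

COGS = $8,784.49

Sale 1, sell 913: 913/1131 × $10,882.00 → $8,784.49
Ending inventory (cost pool remaining) = $2,097.51
Check: goods available $10,882.00 = COGS $8,784.49 + ending $2,097.51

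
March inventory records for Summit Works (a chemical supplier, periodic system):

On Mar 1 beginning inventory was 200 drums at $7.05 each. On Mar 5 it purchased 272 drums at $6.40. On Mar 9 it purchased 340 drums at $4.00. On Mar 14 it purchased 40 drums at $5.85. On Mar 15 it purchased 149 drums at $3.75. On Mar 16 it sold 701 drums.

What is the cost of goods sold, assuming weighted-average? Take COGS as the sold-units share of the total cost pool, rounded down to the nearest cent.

COGS = $3,714.07

Mar 16, sell 701: 701/1001 × $5,303.55 → $3,714.07
Ending inventory (cost pool remaining) = $1,589.48
Check: goods available $5,303.55 = COGS $3,714.07 + ending $1,589.48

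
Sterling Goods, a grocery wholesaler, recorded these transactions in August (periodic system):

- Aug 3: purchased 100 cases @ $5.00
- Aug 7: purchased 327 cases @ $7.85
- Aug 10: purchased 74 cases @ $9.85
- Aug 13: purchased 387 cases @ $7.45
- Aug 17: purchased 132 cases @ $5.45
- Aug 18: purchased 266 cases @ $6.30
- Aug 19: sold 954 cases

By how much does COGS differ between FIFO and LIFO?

$285.70

FIFO COGS: 100 @ $5.00 + 327 @ $7.85 + 74 @ $9.85 + 387 @ $7.45 + 66 @ $5.45 = $7,038.70
LIFO COGS: 266 @ $6.30 + 132 @ $5.45 + 387 @ $7.45 + 74 @ $9.85 + 95 @ $7.85 = $6,753.00
Difference = |$7,038.70 − $6,753.00| = $285.70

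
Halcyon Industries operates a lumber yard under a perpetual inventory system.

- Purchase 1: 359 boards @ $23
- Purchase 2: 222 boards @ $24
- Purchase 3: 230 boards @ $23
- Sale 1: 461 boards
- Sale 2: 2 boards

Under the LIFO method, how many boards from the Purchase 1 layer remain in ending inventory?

348

Sale 1 (461) [LIFO — newest first]: 230 @ $23 + 222 @ $24 + 9 @ $23 = $10,825
Sale 2 (2) [LIFO — newest first]: 2 @ $23 = $46
Total COGS = $10,825 + $46 = $10,871
Ending inventory: 348 @ $23 = $8,004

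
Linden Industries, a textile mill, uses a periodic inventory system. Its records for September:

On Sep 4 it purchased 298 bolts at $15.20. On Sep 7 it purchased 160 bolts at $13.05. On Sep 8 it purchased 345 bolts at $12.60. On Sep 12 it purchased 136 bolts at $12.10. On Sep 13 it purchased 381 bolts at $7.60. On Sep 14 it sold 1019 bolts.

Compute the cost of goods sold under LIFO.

Sep 14, 1019 sold [LIFO — newest first]: 381 @ $7.60 + 136 @ $12.10 + 345 @ $12.60 + 157 @ $13.05 = $10,937.05
Ending inventory: 298 @ $15.20 + 3 @ $13.05 = $4,568.75
Check: goods available $15,505.80 = COGS $10,937.05 + ending $4,568.75

COGS = $10,937.05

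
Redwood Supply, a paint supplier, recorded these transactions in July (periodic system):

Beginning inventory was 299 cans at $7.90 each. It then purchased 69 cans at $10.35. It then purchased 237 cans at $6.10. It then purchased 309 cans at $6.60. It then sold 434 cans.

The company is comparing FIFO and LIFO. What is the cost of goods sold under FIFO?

COGS = $3,478.85

FIFO COGS: 299 @ $7.90 + 69 @ $10.35 + 66 @ $6.10 = $3,478.85
LIFO COGS: 309 @ $6.60 + 125 @ $6.10 = $2,801.90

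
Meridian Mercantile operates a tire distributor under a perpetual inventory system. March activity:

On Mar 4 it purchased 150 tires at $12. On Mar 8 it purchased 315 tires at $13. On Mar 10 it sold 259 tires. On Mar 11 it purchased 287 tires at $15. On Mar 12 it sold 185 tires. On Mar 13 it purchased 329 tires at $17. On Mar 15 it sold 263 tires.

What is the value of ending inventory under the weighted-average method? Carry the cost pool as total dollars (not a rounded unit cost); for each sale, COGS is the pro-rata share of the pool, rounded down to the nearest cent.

After Mar 4: 150 on hand, pool $1,800.00 (≈ $12.0000 each)
After Mar 8: 465 on hand, pool $5,895.00 (≈ $12.6774 each)
Mar 10, sell 259: 259/465 × $5,895.00 → $3,283.45
After Mar 11: 493 on hand, pool $6,916.55 (≈ $14.0295 each)
Mar 12, sell 185: 185/493 × $6,916.55 → $2,595.45
After Mar 13: 637 on hand, pool $9,914.10 (≈ $15.5637 each)
Mar 15, sell 263: 263/637 × $9,914.10 → $4,093.26
Total COGS = $3,283.45 + $2,595.45 + $4,093.26 = $9,972.16
Ending inventory (cost pool remaining) = $5,820.84

Ending inventory = $5,820.84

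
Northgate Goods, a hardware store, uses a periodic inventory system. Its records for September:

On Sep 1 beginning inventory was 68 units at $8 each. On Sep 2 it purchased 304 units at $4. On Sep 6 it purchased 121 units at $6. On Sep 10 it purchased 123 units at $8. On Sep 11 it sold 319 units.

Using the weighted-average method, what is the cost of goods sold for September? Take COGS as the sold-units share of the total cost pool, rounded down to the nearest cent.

COGS = $1,796.96

Sep 11, sell 319: 319/616 × $3,470.00 → $1,796.96
Ending inventory (cost pool remaining) = $1,673.04
Check: goods available $3,470.00 = COGS $1,796.96 + ending $1,673.04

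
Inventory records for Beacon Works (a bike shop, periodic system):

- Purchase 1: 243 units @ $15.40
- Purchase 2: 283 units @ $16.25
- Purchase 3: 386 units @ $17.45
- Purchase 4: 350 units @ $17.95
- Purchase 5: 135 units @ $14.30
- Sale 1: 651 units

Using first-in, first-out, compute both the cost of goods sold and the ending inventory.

Sale 1 (651) [FIFO — oldest first]: 243 @ $15.40 + 283 @ $16.25 + 125 @ $17.45 = $10,522.20
Ending inventory: 261 @ $17.45 + 350 @ $17.95 + 135 @ $14.30 = $12,767.45

COGS = $10,522.20; ending inventory = $12,767.45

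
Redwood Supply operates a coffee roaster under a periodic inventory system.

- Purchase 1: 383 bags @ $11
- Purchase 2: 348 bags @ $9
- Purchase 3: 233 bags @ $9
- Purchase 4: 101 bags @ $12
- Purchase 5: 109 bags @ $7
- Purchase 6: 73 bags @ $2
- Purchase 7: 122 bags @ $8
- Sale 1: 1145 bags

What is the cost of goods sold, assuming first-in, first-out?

Sale 1 (1145) [FIFO — oldest first]: 383 @ $11 + 348 @ $9 + 233 @ $9 + 101 @ $12 + 80 @ $7 = $11,214
Ending inventory: 29 @ $7 + 73 @ $2 + 122 @ $8 = $1,325

COGS = $11,214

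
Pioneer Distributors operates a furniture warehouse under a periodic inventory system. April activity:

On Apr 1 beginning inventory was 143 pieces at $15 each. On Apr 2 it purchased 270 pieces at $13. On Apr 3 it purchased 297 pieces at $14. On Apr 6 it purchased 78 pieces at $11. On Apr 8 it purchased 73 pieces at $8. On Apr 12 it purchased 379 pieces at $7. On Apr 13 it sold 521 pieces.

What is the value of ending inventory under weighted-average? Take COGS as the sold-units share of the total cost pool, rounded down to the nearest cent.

Apr 13, sell 521: 521/1240 × $13,908.00 → $5,843.60
Ending inventory (cost pool remaining) = $8,064.40

Ending inventory = $8,064.40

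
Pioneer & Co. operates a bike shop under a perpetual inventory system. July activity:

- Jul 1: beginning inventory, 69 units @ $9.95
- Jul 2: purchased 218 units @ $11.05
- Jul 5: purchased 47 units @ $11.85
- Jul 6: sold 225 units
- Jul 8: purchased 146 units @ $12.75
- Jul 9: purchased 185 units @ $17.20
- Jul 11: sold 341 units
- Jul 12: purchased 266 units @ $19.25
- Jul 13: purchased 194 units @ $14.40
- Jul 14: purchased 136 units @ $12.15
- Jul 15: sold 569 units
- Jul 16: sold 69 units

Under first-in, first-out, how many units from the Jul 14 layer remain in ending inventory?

57

Jul 6, 225 sold [FIFO — oldest first]: 69 @ $9.95 + 156 @ $11.05 = $2,410.35
Jul 11, 341 sold [FIFO — oldest first]: 62 @ $11.05 + 47 @ $11.85 + 146 @ $12.75 + 86 @ $17.20 = $4,582.75
Jul 15, 569 sold [FIFO — oldest first]: 99 @ $17.20 + 266 @ $19.25 + 194 @ $14.40 + 10 @ $12.15 = $9,738.40
Jul 16, 69 sold [FIFO — oldest first]: 69 @ $12.15 = $838.35
Total COGS = $2,410.35 + $4,582.75 + $9,738.40 + $838.35 = $17,569.85
Ending inventory: 57 @ $12.15 = $692.55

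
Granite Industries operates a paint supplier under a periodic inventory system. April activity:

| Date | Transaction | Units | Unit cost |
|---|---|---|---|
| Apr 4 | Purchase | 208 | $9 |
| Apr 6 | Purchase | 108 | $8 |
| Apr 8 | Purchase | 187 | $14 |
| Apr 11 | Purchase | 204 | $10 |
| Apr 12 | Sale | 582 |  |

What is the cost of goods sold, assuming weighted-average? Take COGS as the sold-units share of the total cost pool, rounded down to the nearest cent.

Apr 12, sell 582: 582/707 × $7,394.00 → $6,086.71
Ending inventory (cost pool remaining) = $1,307.29
Check: goods available $7,394.00 = COGS $6,086.71 + ending $1,307.29

COGS = $6,086.71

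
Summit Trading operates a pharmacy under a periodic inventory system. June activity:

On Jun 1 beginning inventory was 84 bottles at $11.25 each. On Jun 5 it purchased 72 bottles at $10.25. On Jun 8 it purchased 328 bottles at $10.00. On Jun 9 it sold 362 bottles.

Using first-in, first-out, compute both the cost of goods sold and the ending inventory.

Jun 9, 362 sold [FIFO — oldest first]: 84 @ $11.25 + 72 @ $10.25 + 206 @ $10.00 = $3,743.00
Ending inventory: 122 @ $10.00 = $1,220.00

COGS = $3,743.00; ending inventory = $1,220.00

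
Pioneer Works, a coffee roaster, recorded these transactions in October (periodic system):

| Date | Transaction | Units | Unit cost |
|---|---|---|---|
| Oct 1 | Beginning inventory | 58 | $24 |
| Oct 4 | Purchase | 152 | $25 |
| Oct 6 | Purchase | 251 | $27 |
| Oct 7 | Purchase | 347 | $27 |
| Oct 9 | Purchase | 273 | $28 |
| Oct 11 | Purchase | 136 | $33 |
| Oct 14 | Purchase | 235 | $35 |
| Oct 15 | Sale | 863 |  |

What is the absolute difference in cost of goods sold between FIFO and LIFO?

$3,392

FIFO COGS: 58 @ $24 + 152 @ $25 + 251 @ $27 + 347 @ $27 + 55 @ $28 = $22,878
LIFO COGS: 235 @ $35 + 136 @ $33 + 273 @ $28 + 219 @ $27 = $26,270
Difference = |$22,878 − $26,270| = $3,392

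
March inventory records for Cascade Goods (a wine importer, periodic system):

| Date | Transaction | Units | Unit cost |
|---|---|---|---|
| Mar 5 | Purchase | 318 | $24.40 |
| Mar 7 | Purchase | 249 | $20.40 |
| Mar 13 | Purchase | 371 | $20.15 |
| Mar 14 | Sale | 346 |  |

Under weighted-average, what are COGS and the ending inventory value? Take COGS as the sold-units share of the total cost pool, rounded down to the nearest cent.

Mar 14, sell 346: 346/938 × $20,314.45 → $7,493.38
Ending inventory (cost pool remaining) = $12,821.07
Check: goods available $20,314.45 = COGS $7,493.38 + ending $12,821.07

COGS = $7,493.38; ending inventory = $12,821.07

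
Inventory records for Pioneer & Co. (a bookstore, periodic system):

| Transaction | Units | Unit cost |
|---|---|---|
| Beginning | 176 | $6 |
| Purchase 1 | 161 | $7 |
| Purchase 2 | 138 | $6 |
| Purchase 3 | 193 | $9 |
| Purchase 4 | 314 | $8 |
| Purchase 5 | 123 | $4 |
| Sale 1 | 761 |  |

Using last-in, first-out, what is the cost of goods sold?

COGS = $5,527

Sale 1 (761) [LIFO — newest first]: 123 @ $4 + 314 @ $8 + 193 @ $9 + 131 @ $6 = $5,527
Ending inventory: 176 @ $6 + 161 @ $7 + 7 @ $6 = $2,225
Check: goods available $7,752 = COGS $5,527 + ending $2,225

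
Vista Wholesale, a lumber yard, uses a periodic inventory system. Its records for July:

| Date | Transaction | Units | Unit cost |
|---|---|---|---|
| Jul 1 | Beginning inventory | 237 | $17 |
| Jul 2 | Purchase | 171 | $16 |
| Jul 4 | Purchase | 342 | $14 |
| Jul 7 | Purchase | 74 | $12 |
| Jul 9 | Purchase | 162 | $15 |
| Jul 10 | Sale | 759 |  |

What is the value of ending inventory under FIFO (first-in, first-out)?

Ending inventory = $3,210

Jul 10, 759 sold [FIFO — oldest first]: 237 @ $17 + 171 @ $16 + 342 @ $14 + 9 @ $12 = $11,661
Ending inventory: 65 @ $12 + 162 @ $15 = $3,210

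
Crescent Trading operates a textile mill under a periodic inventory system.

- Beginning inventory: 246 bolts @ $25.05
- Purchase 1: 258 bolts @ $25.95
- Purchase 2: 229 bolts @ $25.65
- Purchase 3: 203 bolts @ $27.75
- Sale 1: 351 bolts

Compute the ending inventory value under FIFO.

Ending inventory = $15,477.45

Sale 1 (351) [FIFO — oldest first]: 246 @ $25.05 + 105 @ $25.95 = $8,887.05
Ending inventory: 153 @ $25.95 + 229 @ $25.65 + 203 @ $27.75 = $15,477.45
Check: goods available $24,364.50 = COGS $8,887.05 + ending $15,477.45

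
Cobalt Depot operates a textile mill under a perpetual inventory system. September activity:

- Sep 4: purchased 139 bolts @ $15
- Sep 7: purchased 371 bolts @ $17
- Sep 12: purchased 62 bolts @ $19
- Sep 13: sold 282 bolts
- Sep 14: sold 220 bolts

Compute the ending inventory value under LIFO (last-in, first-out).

Ending inventory = $1,050

Sep 13, 282 sold [LIFO — newest first]: 62 @ $19 + 220 @ $17 = $4,918
Sep 14, 220 sold [LIFO — newest first]: 151 @ $17 + 69 @ $15 = $3,602
Total COGS = $4,918 + $3,602 = $8,520
Ending inventory: 70 @ $15 = $1,050
Check: goods available $9,570 = COGS $8,520 + ending $1,050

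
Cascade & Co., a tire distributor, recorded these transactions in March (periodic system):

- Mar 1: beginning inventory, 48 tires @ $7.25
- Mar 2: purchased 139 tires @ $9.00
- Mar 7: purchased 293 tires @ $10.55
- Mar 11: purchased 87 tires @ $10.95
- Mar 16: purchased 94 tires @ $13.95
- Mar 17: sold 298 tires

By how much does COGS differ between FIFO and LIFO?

FIFO COGS: 48 @ $7.25 + 139 @ $9.00 + 111 @ $10.55 = $2,770.05
LIFO COGS: 94 @ $13.95 + 87 @ $10.95 + 117 @ $10.55 = $3,498.30
Difference = |$2,770.05 − $3,498.30| = $728.25

$728.25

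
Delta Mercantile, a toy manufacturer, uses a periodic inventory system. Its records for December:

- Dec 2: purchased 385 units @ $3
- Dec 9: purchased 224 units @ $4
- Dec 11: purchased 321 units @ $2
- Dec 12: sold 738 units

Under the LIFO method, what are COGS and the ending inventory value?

Dec 12, 738 sold [LIFO — newest first]: 321 @ $2 + 224 @ $4 + 193 @ $3 = $2,117
Ending inventory: 192 @ $3 = $576

COGS = $2,117; ending inventory = $576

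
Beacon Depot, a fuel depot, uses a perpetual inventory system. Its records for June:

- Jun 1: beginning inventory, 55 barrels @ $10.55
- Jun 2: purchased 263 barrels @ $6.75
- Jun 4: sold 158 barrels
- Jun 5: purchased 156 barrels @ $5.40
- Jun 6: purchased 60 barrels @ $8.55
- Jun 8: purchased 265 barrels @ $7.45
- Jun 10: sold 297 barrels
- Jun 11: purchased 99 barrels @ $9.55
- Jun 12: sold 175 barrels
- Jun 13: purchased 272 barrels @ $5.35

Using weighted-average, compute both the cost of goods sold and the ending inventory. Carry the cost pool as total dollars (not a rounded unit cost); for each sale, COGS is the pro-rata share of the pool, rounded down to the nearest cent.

COGS = $4,592.84; ending inventory = $3,492.96

After Jun 1: 55 on hand, pool $580.25 (≈ $10.5500 each)
After Jun 2: 318 on hand, pool $2,355.50 (≈ $7.4072 each)
Jun 4, sell 158: 158/318 × $2,355.50 → $1,170.34
After Jun 5: 316 on hand, pool $2,027.56 (≈ $6.4163 each)
After Jun 6: 376 on hand, pool $2,540.56 (≈ $6.7568 each)
After Jun 8: 641 on hand, pool $4,514.81 (≈ $7.0434 each)
Jun 10, sell 297: 297/641 × $4,514.81 → $2,091.88
After Jun 11: 443 on hand, pool $3,368.38 (≈ $7.6036 each)
Jun 12, sell 175: 175/443 × $3,368.38 → $1,330.62
After Jun 13: 540 on hand, pool $3,492.96 (≈ $6.4684 each)
Total COGS = $1,170.34 + $2,091.88 + $1,330.62 = $4,592.84
Ending inventory (cost pool remaining) = $3,492.96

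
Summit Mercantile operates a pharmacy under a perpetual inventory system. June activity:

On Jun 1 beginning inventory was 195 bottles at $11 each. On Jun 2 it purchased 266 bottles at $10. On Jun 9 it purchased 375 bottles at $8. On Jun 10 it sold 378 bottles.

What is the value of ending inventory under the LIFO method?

Jun 10, 378 sold [LIFO — newest first]: 375 @ $8 + 3 @ $10 = $3,030
Ending inventory: 195 @ $11 + 263 @ $10 = $4,775

Ending inventory = $4,775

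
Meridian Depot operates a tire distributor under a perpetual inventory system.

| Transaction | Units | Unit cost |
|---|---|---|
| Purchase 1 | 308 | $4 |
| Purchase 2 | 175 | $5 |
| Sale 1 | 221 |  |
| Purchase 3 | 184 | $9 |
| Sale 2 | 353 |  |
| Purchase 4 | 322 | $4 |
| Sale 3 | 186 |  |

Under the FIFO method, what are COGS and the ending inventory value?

Sale 1 (221) [FIFO — oldest first]: 221 @ $4 = $884
Sale 2 (353) [FIFO — oldest first]: 87 @ $4 + 175 @ $5 + 91 @ $9 = $2,042
Sale 3 (186) [FIFO — oldest first]: 93 @ $9 + 93 @ $4 = $1,209
Total COGS = $884 + $2,042 + $1,209 = $4,135
Ending inventory: 229 @ $4 = $916
Check: goods available $5,051 = COGS $4,135 + ending $916

COGS = $4,135; ending inventory = $916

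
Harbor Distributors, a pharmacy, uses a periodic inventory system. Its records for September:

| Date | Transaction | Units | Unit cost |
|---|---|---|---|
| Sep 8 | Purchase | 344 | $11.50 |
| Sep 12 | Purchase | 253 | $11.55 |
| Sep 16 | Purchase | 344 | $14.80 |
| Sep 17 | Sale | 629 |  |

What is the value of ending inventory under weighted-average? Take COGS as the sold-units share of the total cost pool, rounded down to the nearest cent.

Ending inventory = $3,968.59

Sep 17, sell 629: 629/941 × $11,969.35 → $8,000.76
Ending inventory (cost pool remaining) = $3,968.59
Check: goods available $11,969.35 = COGS $8,000.76 + ending $3,968.59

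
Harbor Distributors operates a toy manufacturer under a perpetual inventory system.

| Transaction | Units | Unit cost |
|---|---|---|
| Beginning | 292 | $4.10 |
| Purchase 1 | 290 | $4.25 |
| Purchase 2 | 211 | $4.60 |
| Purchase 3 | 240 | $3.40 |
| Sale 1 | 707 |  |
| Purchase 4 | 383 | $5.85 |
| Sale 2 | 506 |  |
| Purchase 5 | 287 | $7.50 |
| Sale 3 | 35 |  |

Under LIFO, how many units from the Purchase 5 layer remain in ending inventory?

252

Sale 1 (707) [LIFO — newest first]: 240 @ $3.40 + 211 @ $4.60 + 256 @ $4.25 = $2,874.60
Sale 2 (506) [LIFO — newest first]: 383 @ $5.85 + 34 @ $4.25 + 89 @ $4.10 = $2,749.95
Sale 3 (35) [LIFO — newest first]: 35 @ $7.50 = $262.50
Total COGS = $2,874.60 + $2,749.95 + $262.50 = $5,887.05
Ending inventory: 203 @ $4.10 + 252 @ $7.50 = $2,722.30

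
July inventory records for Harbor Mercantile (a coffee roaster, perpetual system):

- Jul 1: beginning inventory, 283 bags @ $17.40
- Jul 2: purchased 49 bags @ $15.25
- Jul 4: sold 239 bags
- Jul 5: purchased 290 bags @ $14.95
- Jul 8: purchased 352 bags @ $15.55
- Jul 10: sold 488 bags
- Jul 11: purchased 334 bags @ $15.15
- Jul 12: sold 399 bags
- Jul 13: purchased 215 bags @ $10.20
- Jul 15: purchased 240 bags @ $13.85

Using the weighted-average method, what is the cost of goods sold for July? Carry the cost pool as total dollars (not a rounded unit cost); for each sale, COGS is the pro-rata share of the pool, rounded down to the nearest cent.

COGS = $17,755.71

After Jul 1: 283 on hand, pool $4,924.20 (≈ $17.4000 each)
After Jul 2: 332 on hand, pool $5,671.45 (≈ $17.0827 each)
Jul 4, sell 239: 239/332 × $5,671.45 → $4,082.76
After Jul 5: 383 on hand, pool $5,924.19 (≈ $15.4679 each)
After Jul 8: 735 on hand, pool $11,397.79 (≈ $15.5072 each)
Jul 10, sell 488: 488/735 × $11,397.79 → $7,567.51
After Jul 11: 581 on hand, pool $8,890.38 (≈ $15.3019 each)
Jul 12, sell 399: 399/581 × $8,890.38 → $6,105.44
After Jul 13: 397 on hand, pool $4,977.94 (≈ $12.5389 each)
After Jul 15: 637 on hand, pool $8,301.94 (≈ $13.0329 each)
Total COGS = $4,082.76 + $7,567.51 + $6,105.44 = $17,755.71
Ending inventory (cost pool remaining) = $8,301.94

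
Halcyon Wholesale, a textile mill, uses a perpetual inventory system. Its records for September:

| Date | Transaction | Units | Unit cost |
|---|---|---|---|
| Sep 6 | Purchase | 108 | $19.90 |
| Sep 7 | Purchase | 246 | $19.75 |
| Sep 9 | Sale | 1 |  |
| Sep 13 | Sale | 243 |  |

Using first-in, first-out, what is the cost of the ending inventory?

Ending inventory = $2,172.50

Sep 9, 1 sold [FIFO — oldest first]: 1 @ $19.90 = $19.90
Sep 13, 243 sold [FIFO — oldest first]: 107 @ $19.90 + 136 @ $19.75 = $4,815.30
Total COGS = $19.90 + $4,815.30 = $4,835.20
Ending inventory: 110 @ $19.75 = $2,172.50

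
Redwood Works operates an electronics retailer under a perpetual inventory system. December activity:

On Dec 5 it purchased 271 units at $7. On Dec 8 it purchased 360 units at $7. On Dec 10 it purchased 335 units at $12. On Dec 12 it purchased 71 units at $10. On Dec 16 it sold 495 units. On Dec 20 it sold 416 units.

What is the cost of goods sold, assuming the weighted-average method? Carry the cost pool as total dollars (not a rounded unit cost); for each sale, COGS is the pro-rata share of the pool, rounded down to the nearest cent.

COGS = $8,035.59

After Dec 5: 271 on hand, pool $1,897.00 (≈ $7.0000 each)
After Dec 8: 631 on hand, pool $4,417.00 (≈ $7.0000 each)
After Dec 10: 966 on hand, pool $8,437.00 (≈ $8.7340 each)
After Dec 12: 1037 on hand, pool $9,147.00 (≈ $8.8206 each)
Dec 16, sell 495: 495/1037 × $9,147.00 → $4,366.21
Dec 20, sell 416: 416/542 × $4,780.79 → $3,669.38
Total COGS = $4,366.21 + $3,669.38 = $8,035.59
Ending inventory (cost pool remaining) = $1,111.41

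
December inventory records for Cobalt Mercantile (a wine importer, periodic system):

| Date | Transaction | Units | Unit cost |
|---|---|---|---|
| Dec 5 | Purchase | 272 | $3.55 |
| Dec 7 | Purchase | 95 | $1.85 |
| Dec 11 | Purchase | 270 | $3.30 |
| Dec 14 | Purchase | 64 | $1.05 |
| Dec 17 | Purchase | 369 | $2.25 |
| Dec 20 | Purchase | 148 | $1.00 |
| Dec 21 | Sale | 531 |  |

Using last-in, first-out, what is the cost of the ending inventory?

Dec 21, 531 sold [LIFO — newest first]: 148 @ $1.00 + 369 @ $2.25 + 14 @ $1.05 = $992.95
Ending inventory: 272 @ $3.55 + 95 @ $1.85 + 270 @ $3.30 + 50 @ $1.05 = $2,084.85

Ending inventory = $2,084.85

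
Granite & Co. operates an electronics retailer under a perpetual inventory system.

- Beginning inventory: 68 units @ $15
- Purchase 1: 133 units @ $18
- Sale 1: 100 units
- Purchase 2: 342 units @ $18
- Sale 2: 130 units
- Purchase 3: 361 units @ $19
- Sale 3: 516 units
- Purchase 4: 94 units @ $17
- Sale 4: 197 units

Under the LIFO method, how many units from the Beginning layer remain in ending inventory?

55

Sale 1 (100) [LIFO — newest first]: 100 @ $18 = $1,800
Sale 2 (130) [LIFO — newest first]: 130 @ $18 = $2,340
Sale 3 (516) [LIFO — newest first]: 361 @ $19 + 155 @ $18 = $9,649
Sale 4 (197) [LIFO — newest first]: 94 @ $17 + 57 @ $18 + 33 @ $18 + 13 @ $15 = $3,413
Total COGS = $1,800 + $2,340 + $9,649 + $3,413 = $17,202
Ending inventory: 55 @ $15 = $825
Check: goods available $18,027 = COGS $17,202 + ending $825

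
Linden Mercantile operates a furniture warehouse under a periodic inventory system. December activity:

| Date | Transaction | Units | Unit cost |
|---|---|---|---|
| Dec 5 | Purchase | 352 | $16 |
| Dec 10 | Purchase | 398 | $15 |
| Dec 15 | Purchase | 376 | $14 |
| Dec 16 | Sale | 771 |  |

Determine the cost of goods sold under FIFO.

Dec 16, 771 sold [FIFO — oldest first]: 352 @ $16 + 398 @ $15 + 21 @ $14 = $11,896
Ending inventory: 355 @ $14 = $4,970
Check: goods available $16,866 = COGS $11,896 + ending $4,970

COGS = $11,896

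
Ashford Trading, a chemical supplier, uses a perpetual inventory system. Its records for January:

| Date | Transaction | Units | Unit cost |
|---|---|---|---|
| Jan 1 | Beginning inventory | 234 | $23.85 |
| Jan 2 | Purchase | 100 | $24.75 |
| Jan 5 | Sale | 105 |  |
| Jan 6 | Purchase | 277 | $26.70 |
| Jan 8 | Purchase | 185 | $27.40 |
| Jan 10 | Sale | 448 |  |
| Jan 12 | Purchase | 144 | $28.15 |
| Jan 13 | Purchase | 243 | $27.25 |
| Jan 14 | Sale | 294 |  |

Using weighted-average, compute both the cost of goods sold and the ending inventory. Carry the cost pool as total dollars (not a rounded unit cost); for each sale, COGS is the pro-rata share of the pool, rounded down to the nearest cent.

After Jan 1: 234 on hand, pool $5,580.90 (≈ $23.8500 each)
After Jan 2: 334 on hand, pool $8,055.90 (≈ $24.1195 each)
Jan 5, sell 105: 105/334 × $8,055.90 → $2,532.54
After Jan 6: 506 on hand, pool $12,919.26 (≈ $25.5321 each)
After Jan 8: 691 on hand, pool $17,988.26 (≈ $26.0322 each)
Jan 10, sell 448: 448/691 × $17,988.26 → $11,662.43
After Jan 12: 387 on hand, pool $10,379.43 (≈ $26.8202 each)
After Jan 13: 630 on hand, pool $17,001.18 (≈ $26.9860 each)
Jan 14, sell 294: 294/630 × $17,001.18 → $7,933.88
Total COGS = $2,532.54 + $11,662.43 + $7,933.88 = $22,128.85
Ending inventory (cost pool remaining) = $9,067.30

COGS = $22,128.85; ending inventory = $9,067.30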